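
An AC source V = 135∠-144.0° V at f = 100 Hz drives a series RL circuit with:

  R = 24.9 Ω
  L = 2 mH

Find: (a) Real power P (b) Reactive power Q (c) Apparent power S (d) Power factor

Step 1 — Angular frequency: ω = 2π·f = 2π·100 = 628.3 rad/s.
Step 2 — Component impedances:
  R: Z = R = 24.9 Ω
  L: Z = jωL = j·628.3·0.002 = 0 + j1.257 Ω
Step 3 — Series combination: Z_total = R + L = 24.9 + j1.257 Ω = 24.93∠2.9° Ω.
Step 4 — Source phasor: V = 135∠-144.0° V = -109.2 - j79.35 V.
Step 5 — Current: I = V / Z = -4.536 - j2.958 A = 5.415∠-146.9° A.
Step 6 — Complex power: S = V·I* = 730.1 + j36.84 VA.
Step 7 — Real power: P = Re(S) = 730.1 W.
Step 8 — Reactive power: Q = Im(S) = 36.84 VAR.
Step 9 — Apparent power: |S| = 731 VA.
Step 10 — Power factor: PF = P/|S| = 0.9987 (lagging).

(a) P = 730.1 W  (b) Q = 36.84 VAR  (c) S = 731 VA  (d) PF = 0.9987 (lagging)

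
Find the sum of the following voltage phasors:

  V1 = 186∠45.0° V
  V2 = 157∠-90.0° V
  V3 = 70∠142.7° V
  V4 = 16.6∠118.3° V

Step 1 — Convert each phasor to rectangular form:
  V1 = 186·(cos(45.0°) + j·sin(45.0°)) = 131.5 + j131.5 V
  V2 = 157·(cos(-90.0°) + j·sin(-90.0°)) = 0 - j157 V
  V3 = 70·(cos(142.7°) + j·sin(142.7°)) = -55.68 + j42.42 V
  V4 = 16.6·(cos(118.3°) + j·sin(118.3°)) = -7.87 + j14.62 V
Step 2 — Sum components: V_total = 67.97 + j31.56 V.
Step 3 — Convert to polar: |V_total| = 74.94 V, ∠V_total = 24.9°.

V_total = 74.94∠24.9° V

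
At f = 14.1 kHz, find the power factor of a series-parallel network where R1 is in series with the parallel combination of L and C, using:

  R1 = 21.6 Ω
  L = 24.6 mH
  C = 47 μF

Step 1 — Angular frequency: ω = 2π·f = 2π·1.41e+04 = 8.859e+04 rad/s.
Step 2 — Component impedances:
  R1: Z = R = 21.6 Ω
  L: Z = jωL = j·8.859e+04·0.0246 = 0 + j2179 Ω
  C: Z = 1/(jωC) = -j/(ω·C) = 0 - j0.2402 Ω
Step 3 — Parallel branch: L || C = 1/(1/L + 1/C) = 0 - j0.2402 Ω.
Step 4 — Series with R1: Z_total = R1 + (L || C) = 21.6 - j0.2402 Ω = 21.6∠-0.6° Ω.
Step 5 — Power factor: PF = cos(φ) = Re(Z)/|Z| = 21.6/21.6013 = 0.9999.
Step 6 — Type: Im(Z) = -0.2402 ⇒ leading (phase φ = -0.6°).

PF = 0.9999 (leading, φ = -0.6°)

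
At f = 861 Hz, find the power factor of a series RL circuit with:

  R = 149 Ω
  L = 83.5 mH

Step 1 — Angular frequency: ω = 2π·f = 2π·861 = 5410 rad/s.
Step 2 — Component impedances:
  R: Z = R = 149 Ω
  L: Z = jωL = j·5410·0.0835 = 0 + j451.7 Ω
Step 3 — Series combination: Z_total = R + L = 149 + j451.7 Ω = 475.7∠71.7° Ω.
Step 4 — Power factor: PF = cos(φ) = Re(Z)/|Z| = 149/475.7 = 0.3132.
Step 5 — Type: Im(Z) = 451.7 ⇒ lagging (phase φ = 71.7°).

PF = 0.3132 (lagging, φ = 71.7°)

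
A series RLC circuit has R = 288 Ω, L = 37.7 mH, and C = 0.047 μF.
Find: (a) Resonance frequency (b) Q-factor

Step 1 — Resonance condition Im(Z)=0 gives ω₀ = 1/√(LC).
Step 2 — ω₀ = 1/√(0.0377·4.7e-08) = 2.376e+04 rad/s.
Step 3 — f₀ = ω₀/(2π) = 3781 Hz.
Step 4 — Series Q: Q = ω₀L/R = 2.376e+04·0.0377/288 = 3.11.

(a) f₀ = 3781 Hz  (b) Q = 3.11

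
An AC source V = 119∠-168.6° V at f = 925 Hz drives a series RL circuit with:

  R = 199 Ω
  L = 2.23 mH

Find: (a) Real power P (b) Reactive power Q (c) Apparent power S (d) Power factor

Step 1 — Angular frequency: ω = 2π·f = 2π·925 = 5812 rad/s.
Step 2 — Component impedances:
  R: Z = R = 199 Ω
  L: Z = jωL = j·5812·0.00223 = 0 + j12.96 Ω
Step 3 — Series combination: Z_total = R + L = 199 + j12.96 Ω = 199.4∠3.7° Ω.
Step 4 — Source phasor: V = 119∠-168.6° V = -116.7 - j23.52 V.
Step 5 — Current: I = V / Z = -0.5914 - j0.07968 A = 0.5967∠-172.3° A.
Step 6 — Complex power: S = V·I* = 70.86 + j4.615 VA.
Step 7 — Real power: P = Re(S) = 70.86 W.
Step 8 — Reactive power: Q = Im(S) = 4.615 VAR.
Step 9 — Apparent power: |S| = 71.01 VA.
Step 10 — Power factor: PF = P/|S| = 0.9979 (lagging).

(a) P = 70.86 W  (b) Q = 4.615 VAR  (c) S = 71.01 VA  (d) PF = 0.9979 (lagging)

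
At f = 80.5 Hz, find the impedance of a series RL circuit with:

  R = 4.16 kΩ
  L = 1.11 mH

Step 1 — Angular frequency: ω = 2π·f = 2π·80.5 = 505.8 rad/s.
Step 2 — Component impedances:
  R: Z = R = 4160 Ω
  L: Z = jωL = j·505.8·0.00111 = 0 + j0.5614 Ω
Step 3 — Series combination: Z_total = R + L = 4160 + j0.5614 Ω = 4160∠0.0° Ω.

Z = 4160 + j0.5614 Ω = 4160∠0.0° Ω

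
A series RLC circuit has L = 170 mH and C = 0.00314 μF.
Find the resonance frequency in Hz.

Step 1 — Resonance condition Im(Z)=0 gives ω₀ = 1/√(LC).
Step 2 — ω₀ = 1/√(0.17·3.14e-09) = 4.328e+04 rad/s.
Step 3 — f₀ = ω₀/(2π) = 6889 Hz.

f₀ = 6889 Hz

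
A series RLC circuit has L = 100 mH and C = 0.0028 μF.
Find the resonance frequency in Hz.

Step 1 — Resonance condition Im(Z)=0 gives ω₀ = 1/√(LC).
Step 2 — ω₀ = 1/√(0.1·2.8e-09) = 5.976e+04 rad/s.
Step 3 — f₀ = ω₀/(2π) = 9511 Hz.

f₀ = 9511 Hz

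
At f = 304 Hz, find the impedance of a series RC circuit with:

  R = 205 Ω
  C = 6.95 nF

Step 1 — Angular frequency: ω = 2π·f = 2π·304 = 1910 rad/s.
Step 2 — Component impedances:
  R: Z = R = 205 Ω
  C: Z = 1/(jωC) = -j/(ω·C) = 0 - j7.533e+04 Ω
Step 3 — Series combination: Z_total = R + C = 205 - j7.533e+04 Ω = 7.533e+04∠-89.8° Ω.

Z = 205 - j7.533e+04 Ω = 7.533e+04∠-89.8° Ω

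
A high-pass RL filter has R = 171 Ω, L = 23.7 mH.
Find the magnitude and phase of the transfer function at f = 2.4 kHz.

Step 1 — Angular frequency: ω = 2π·2400 = 1.508e+04 rad/s.
Step 2 — Transfer function: H(jω) = jωL/(R + jωL).
Step 3 — Numerator jωL = j·357.4; denominator R + jωL = 171 + j357.4.
Step 4 — H = 0.8137 + j0.3893.
Step 5 — Magnitude: |H| = 0.9021 (-0.9 dB); phase: φ = 25.6°.

|H| = 0.9021 (-0.9 dB), φ = 25.6°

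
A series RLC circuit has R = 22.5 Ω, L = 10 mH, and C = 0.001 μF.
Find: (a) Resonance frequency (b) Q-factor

Step 1 — Resonance condition Im(Z)=0 gives ω₀ = 1/√(LC).
Step 2 — ω₀ = 1/√(0.01·1e-09) = 3.162e+05 rad/s.
Step 3 — f₀ = ω₀/(2π) = 5.033e+04 Hz.
Step 4 — Series Q: Q = ω₀L/R = 3.162e+05·0.01/22.5 = 140.5.

(a) f₀ = 5.033e+04 Hz  (b) Q = 140.5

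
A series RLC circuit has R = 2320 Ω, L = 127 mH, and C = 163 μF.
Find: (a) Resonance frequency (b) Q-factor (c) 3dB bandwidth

Step 1 — Resonance: ω₀ = 1/√(LC) = 1/√(0.127·0.000163) = 219.8 rad/s.
Step 2 — f₀ = ω₀/(2π) = 34.98 Hz.
Step 3 — Series Q: Q = ω₀L/R = 219.8·0.127/2320 = 0.01203.
Step 4 — Bandwidth: Δω = ω₀/Q = 1.827e+04 rad/s; BW = Δω/(2π) = 2907 Hz.

(a) f₀ = 34.98 Hz  (b) Q = 0.01203  (c) BW = 2907 Hz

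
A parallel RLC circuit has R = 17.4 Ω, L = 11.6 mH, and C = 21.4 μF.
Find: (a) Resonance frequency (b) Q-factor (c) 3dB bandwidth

Step 1 — Resonance: ω₀ = 1/√(LC) = 1/√(0.0116·2.14e-05) = 2007 rad/s.
Step 2 — f₀ = ω₀/(2π) = 319.4 Hz.
Step 3 — Parallel Q: Q = R/(ω₀L) = 17.4/(2007·0.0116) = 0.7474.
Step 4 — Bandwidth: Δω = ω₀/Q = 2686 rad/s; BW = Δω/(2π) = 427.4 Hz.

(a) f₀ = 319.4 Hz  (b) Q = 0.7474  (c) BW = 427.4 Hz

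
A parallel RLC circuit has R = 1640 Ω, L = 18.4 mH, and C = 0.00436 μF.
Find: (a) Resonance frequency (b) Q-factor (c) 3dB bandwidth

Step 1 — Resonance: ω₀ = 1/√(LC) = 1/√(0.0184·4.36e-09) = 1.116e+05 rad/s.
Step 2 — f₀ = ω₀/(2π) = 1.777e+04 Hz.
Step 3 — Parallel Q: Q = R/(ω₀L) = 1640/(1.116e+05·0.0184) = 0.7983.
Step 4 — Bandwidth: Δω = ω₀/Q = 1.399e+05 rad/s; BW = Δω/(2π) = 2.226e+04 Hz.

(a) f₀ = 1.777e+04 Hz  (b) Q = 0.7983  (c) BW = 2.226e+04 Hz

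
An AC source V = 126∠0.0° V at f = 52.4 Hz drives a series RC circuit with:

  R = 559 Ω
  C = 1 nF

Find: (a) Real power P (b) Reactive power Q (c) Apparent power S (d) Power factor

Step 1 — Angular frequency: ω = 2π·f = 2π·52.4 = 329.2 rad/s.
Step 2 — Component impedances:
  R: Z = R = 559 Ω
  C: Z = 1/(jωC) = -j/(ω·C) = 0 - j3.037e+06 Ω
Step 3 — Series combination: Z_total = R + C = 559 - j3.037e+06 Ω = 3.037e+06∠-90.0° Ω.
Step 4 — Source phasor: V = 126∠0.0° V = 126 V.
Step 5 — Current: I = V / Z = 7.635e-09 + j4.148e-05 A = 4.148e-05∠90.0° A.
Step 6 — Complex power: S = V·I* = 9.62e-07 - j0.005227 VA.
Step 7 — Real power: P = Re(S) = 9.62e-07 W.
Step 8 — Reactive power: Q = Im(S) = -0.005227 VAR.
Step 9 — Apparent power: |S| = 0.005227 VA.
Step 10 — Power factor: PF = P/|S| = 0.000184 (leading).

(a) P = 9.62e-07 W  (b) Q = -0.005227 VAR  (c) S = 0.005227 VA  (d) PF = 0.000184 (leading)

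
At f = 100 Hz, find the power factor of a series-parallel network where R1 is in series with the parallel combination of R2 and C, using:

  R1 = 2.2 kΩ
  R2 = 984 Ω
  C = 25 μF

Step 1 — Angular frequency: ω = 2π·f = 2π·100 = 628.3 rad/s.
Step 2 — Component impedances:
  R1: Z = R = 2200 Ω
  R2: Z = R = 984 Ω
  C: Z = 1/(jωC) = -j/(ω·C) = 0 - j63.66 Ω
Step 3 — Parallel branch: R2 || C = 1/(1/R2 + 1/C) = 4.102 - j63.4 Ω.
Step 4 — Series with R1: Z_total = R1 + (R2 || C) = 2204 - j63.4 Ω = 2205∠-1.6° Ω.
Step 5 — Power factor: PF = cos(φ) = Re(Z)/|Z| = 2204.1/2205 = 0.9996.
Step 6 — Type: Im(Z) = -63.4 ⇒ leading (phase φ = -1.6°).

PF = 0.9996 (leading, φ = -1.6°)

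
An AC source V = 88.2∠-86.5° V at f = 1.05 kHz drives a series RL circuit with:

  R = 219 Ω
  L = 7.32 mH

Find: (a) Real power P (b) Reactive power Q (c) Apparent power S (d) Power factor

Step 1 — Angular frequency: ω = 2π·f = 2π·1050 = 6597 rad/s.
Step 2 — Component impedances:
  R: Z = R = 219 Ω
  L: Z = jωL = j·6597·0.00732 = 0 + j48.29 Ω
Step 3 — Series combination: Z_total = R + L = 219 + j48.29 Ω = 224.3∠12.4° Ω.
Step 4 — Source phasor: V = 88.2∠-86.5° V = 5.384 - j88.04 V.
Step 5 — Current: I = V / Z = -0.06109 - j0.3885 A = 0.3933∠-98.9° A.
Step 6 — Complex power: S = V·I* = 33.87 + j7.47 VA.
Step 7 — Real power: P = Re(S) = 33.87 W.
Step 8 — Reactive power: Q = Im(S) = 7.47 VAR.
Step 9 — Apparent power: |S| = 34.69 VA.
Step 10 — Power factor: PF = P/|S| = 0.9765 (lagging).

(a) P = 33.87 W  (b) Q = 7.47 VAR  (c) S = 34.69 VA  (d) PF = 0.9765 (lagging)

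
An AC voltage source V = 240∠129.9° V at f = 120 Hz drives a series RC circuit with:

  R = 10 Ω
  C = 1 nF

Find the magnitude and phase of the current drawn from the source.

Step 1 — Angular frequency: ω = 2π·f = 2π·120 = 754 rad/s.
Step 2 — Component impedances:
  R: Z = R = 10 Ω
  C: Z = 1/(jωC) = -j/(ω·C) = 0 - j1.326e+06 Ω
Step 3 — Series combination: Z_total = R + C = 10 - j1.326e+06 Ω = 1.326e+06∠-90.0° Ω.
Step 4 — Source phasor: V = 240∠129.9° V = -153.9 + j184.1 V.
Step 5 — Ohm's law: I = V / Z_total = (-153.9 + j184.1) / (10 - j1.326e+06) = -0.0001388 - j0.0001161 A.
Step 6 — Convert to polar: |I| = 0.000181 A, ∠I = -140.1°.

I = 0.000181∠-140.1° A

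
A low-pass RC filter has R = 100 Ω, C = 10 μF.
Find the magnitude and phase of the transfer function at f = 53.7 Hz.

Step 1 — Angular frequency: ω = 2π·53.7 = 337.4 rad/s.
Step 2 — Transfer function: H(jω) = 1/(1 + jωRC).
Step 3 — Denominator: 1 + jωRC = 1 + j·337.4·100·1e-05 = 1 + j0.3374.
Step 4 — H = 0.8978 - j0.3029.
Step 5 — Magnitude: |H| = 0.9475 (-0.5 dB); phase: φ = -18.6°.

|H| = 0.9475 (-0.5 dB), φ = -18.6°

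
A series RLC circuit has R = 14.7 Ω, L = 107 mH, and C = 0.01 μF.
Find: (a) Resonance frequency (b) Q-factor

Step 1 — Resonance condition Im(Z)=0 gives ω₀ = 1/√(LC).
Step 2 — ω₀ = 1/√(0.107·1e-08) = 3.057e+04 rad/s.
Step 3 — f₀ = ω₀/(2π) = 4866 Hz.
Step 4 — Series Q: Q = ω₀L/R = 3.057e+04·0.107/14.7 = 222.5.

(a) f₀ = 4866 Hz  (b) Q = 222.5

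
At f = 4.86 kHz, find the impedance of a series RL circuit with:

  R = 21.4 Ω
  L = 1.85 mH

Step 1 — Angular frequency: ω = 2π·f = 2π·4860 = 3.054e+04 rad/s.
Step 2 — Component impedances:
  R: Z = R = 21.4 Ω
  L: Z = jωL = j·3.054e+04·0.00185 = 0 + j56.49 Ω
Step 3 — Series combination: Z_total = R + L = 21.4 + j56.49 Ω = 60.41∠69.3° Ω.

Z = 21.4 + j56.49 Ω = 60.41∠69.3° Ω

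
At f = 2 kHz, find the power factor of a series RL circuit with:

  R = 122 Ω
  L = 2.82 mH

Step 1 — Angular frequency: ω = 2π·f = 2π·2000 = 1.257e+04 rad/s.
Step 2 — Component impedances:
  R: Z = R = 122 Ω
  L: Z = jωL = j·1.257e+04·0.00282 = 0 + j35.44 Ω
Step 3 — Series combination: Z_total = R + L = 122 + j35.44 Ω = 127∠16.2° Ω.
Step 4 — Power factor: PF = cos(φ) = Re(Z)/|Z| = 122/127.04 = 0.9603.
Step 5 — Type: Im(Z) = 35.44 ⇒ lagging (phase φ = 16.2°).

PF = 0.9603 (lagging, φ = 16.2°)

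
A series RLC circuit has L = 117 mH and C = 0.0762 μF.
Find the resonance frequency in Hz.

Step 1 — Resonance condition Im(Z)=0 gives ω₀ = 1/√(LC).
Step 2 — ω₀ = 1/√(0.117·7.62e-08) = 1.059e+04 rad/s.
Step 3 — f₀ = ω₀/(2π) = 1686 Hz.

f₀ = 1686 Hz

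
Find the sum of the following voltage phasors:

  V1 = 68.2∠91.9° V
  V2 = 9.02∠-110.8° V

Step 1 — Convert each phasor to rectangular form:
  V1 = 68.2·(cos(91.9°) + j·sin(91.9°)) = -2.261 + j68.16 V
  V2 = 9.02·(cos(-110.8°) + j·sin(-110.8°)) = -3.203 - j8.432 V
Step 2 — Sum components: V_total = -5.464 + j59.73 V.
Step 3 — Convert to polar: |V_total| = 59.98 V, ∠V_total = 95.2°.

V_total = 59.98∠95.2° V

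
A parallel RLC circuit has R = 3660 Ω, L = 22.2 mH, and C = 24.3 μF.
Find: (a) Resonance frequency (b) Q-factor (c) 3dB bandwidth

Step 1 — Resonance: ω₀ = 1/√(LC) = 1/√(0.0222·2.43e-05) = 1362 rad/s.
Step 2 — f₀ = ω₀/(2π) = 216.7 Hz.
Step 3 — Parallel Q: Q = R/(ω₀L) = 3660/(1362·0.0222) = 121.1.
Step 4 — Bandwidth: Δω = ω₀/Q = 11.24 rad/s; BW = Δω/(2π) = 1.79 Hz.

(a) f₀ = 216.7 Hz  (b) Q = 121.1  (c) BW = 1.79 Hz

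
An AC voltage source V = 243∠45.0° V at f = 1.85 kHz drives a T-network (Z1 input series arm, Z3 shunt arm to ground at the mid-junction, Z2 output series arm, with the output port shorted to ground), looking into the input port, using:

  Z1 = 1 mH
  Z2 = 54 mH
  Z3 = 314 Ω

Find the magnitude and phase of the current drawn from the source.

Step 1 — Angular frequency: ω = 2π·f = 2π·1850 = 1.162e+04 rad/s.
Step 2 — Component impedances:
  Z1: Z = jωL = j·1.162e+04·0.001 = 0 + j11.62 Ω
  Z2: Z = jωL = j·1.162e+04·0.054 = 0 + j627.7 Ω
  Z3: Z = R = 314 Ω
Step 3 — With the output port shorted to ground, the output series arm Z2 runs from the junction to ground; the shunt arm Z3 also runs from the junction to ground. They appear in parallel: Z3 || Z2 = 251.2 + j125.6 Ω.
Step 4 — Series with input arm Z1: Z_in = Z1 + (Z3 || Z2) = 251.2 + j137.3 Ω = 286.2∠28.7° Ω.
Step 5 — Source phasor: V = 243∠45.0° V = 171.8 + j171.8 V.
Step 6 — Ohm's law: I = V / Z_total = (171.8 + j171.8) / (251.2 + j137.3) = 0.8147 + j0.2389 A.
Step 7 — Convert to polar: |I| = 0.849 A, ∠I = 16.3°.

I = 0.849∠16.3° A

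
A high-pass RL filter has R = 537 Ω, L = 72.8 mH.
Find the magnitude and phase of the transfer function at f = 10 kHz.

Step 1 — Angular frequency: ω = 2π·1e+04 = 6.283e+04 rad/s.
Step 2 — Transfer function: H(jω) = jωL/(R + jωL).
Step 3 — Numerator jωL = j·4574; denominator R + jωL = 537 + j4574.
Step 4 — H = 0.9864 + j0.1158.
Step 5 — Magnitude: |H| = 0.9932 (-0.1 dB); phase: φ = 6.7°.

|H| = 0.9932 (-0.1 dB), φ = 6.7°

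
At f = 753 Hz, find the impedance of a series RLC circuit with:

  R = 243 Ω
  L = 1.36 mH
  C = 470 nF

Step 1 — Angular frequency: ω = 2π·f = 2π·753 = 4731 rad/s.
Step 2 — Component impedances:
  R: Z = R = 243 Ω
  L: Z = jωL = j·4731·0.00136 = 0 + j6.434 Ω
  C: Z = 1/(jωC) = -j/(ω·C) = 0 - j449.7 Ω
Step 3 — Series combination: Z_total = R + L + C = 243 - j443.3 Ω = 505.5∠-61.3° Ω.

Z = 243 - j443.3 Ω = 505.5∠-61.3° Ω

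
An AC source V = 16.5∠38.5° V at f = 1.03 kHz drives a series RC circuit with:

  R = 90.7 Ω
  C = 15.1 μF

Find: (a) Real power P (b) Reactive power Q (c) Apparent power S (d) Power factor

Step 1 — Angular frequency: ω = 2π·f = 2π·1030 = 6472 rad/s.
Step 2 — Component impedances:
  R: Z = R = 90.7 Ω
  C: Z = 1/(jωC) = -j/(ω·C) = 0 - j10.23 Ω
Step 3 — Series combination: Z_total = R + C = 90.7 - j10.23 Ω = 91.28∠-6.4° Ω.
Step 4 — Source phasor: V = 16.5∠38.5° V = 12.91 + j10.27 V.
Step 5 — Current: I = V / Z = 0.128 + j0.1277 A = 0.1808∠44.9° A.
Step 6 — Complex power: S = V·I* = 2.964 - j0.3344 VA.
Step 7 — Real power: P = Re(S) = 2.964 W.
Step 8 — Reactive power: Q = Im(S) = -0.3344 VAR.
Step 9 — Apparent power: |S| = 2.983 VA.
Step 10 — Power factor: PF = P/|S| = 0.9937 (leading).

(a) P = 2.964 W  (b) Q = -0.3344 VAR  (c) S = 2.983 VA  (d) PF = 0.9937 (leading)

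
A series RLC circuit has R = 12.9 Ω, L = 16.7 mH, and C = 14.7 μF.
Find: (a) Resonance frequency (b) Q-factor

Step 1 — Resonance condition Im(Z)=0 gives ω₀ = 1/√(LC).
Step 2 — ω₀ = 1/√(0.0167·1.47e-05) = 2018 rad/s.
Step 3 — f₀ = ω₀/(2π) = 321.2 Hz.
Step 4 — Series Q: Q = ω₀L/R = 2018·0.0167/12.9 = 2.613.

(a) f₀ = 321.2 Hz  (b) Q = 2.613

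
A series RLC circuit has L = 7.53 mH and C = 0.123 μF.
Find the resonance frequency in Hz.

Step 1 — Resonance condition Im(Z)=0 gives ω₀ = 1/√(LC).
Step 2 — ω₀ = 1/√(0.00753·1.23e-07) = 3.286e+04 rad/s.
Step 3 — f₀ = ω₀/(2π) = 5230 Hz.

f₀ = 5230 Hz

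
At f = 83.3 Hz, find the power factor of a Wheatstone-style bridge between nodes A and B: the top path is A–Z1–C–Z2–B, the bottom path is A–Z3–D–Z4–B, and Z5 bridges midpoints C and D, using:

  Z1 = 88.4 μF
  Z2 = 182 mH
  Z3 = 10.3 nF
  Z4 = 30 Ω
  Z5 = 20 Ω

Step 1 — Angular frequency: ω = 2π·f = 2π·83.3 = 523.4 rad/s.
Step 2 — Component impedances:
  Z1: Z = 1/(jωC) = -j/(ω·C) = 0 - j21.61 Ω
  Z2: Z = jωL = j·523.4·0.182 = 0 + j95.26 Ω
  Z3: Z = 1/(jωC) = -j/(ω·C) = 0 - j1.855e+05 Ω
  Z4: Z = R = 30 Ω
  Z5: Z = R = 20 Ω
Step 3 — Bridge requires nodal analysis (the Z5 bridge couples midpoints C and D, so the two paths cannot be reduced to a simple series/parallel combination). Setting node B to ground and injecting 1 A at node A, the 3-node admittance system at A, C, D solves to V_A = Z_AB = 39.2 - j1.038 Ω = 39.21∠-1.5° Ω.
Step 4 — Power factor: PF = cos(φ) = Re(Z)/|Z| = 39.1975/39.2113 = 0.9996.
Step 5 — Type: Im(Z) = -1.038 ⇒ leading (phase φ = -1.5°).

PF = 0.9996 (leading, φ = -1.5°)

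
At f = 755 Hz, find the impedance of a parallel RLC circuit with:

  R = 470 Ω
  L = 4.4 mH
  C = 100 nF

Step 1 — Angular frequency: ω = 2π·f = 2π·755 = 4744 rad/s.
Step 2 — Component impedances:
  R: Z = R = 470 Ω
  L: Z = jωL = j·4744·0.0044 = 0 + j20.87 Ω
  C: Z = 1/(jωC) = -j/(ω·C) = 0 - j2108 Ω
Step 3 — Parallel combination: 1/Z_total = 1/R + 1/L + 1/C; Z_total = 0.9437 + j21.04 Ω = 21.06∠87.4° Ω.

Z = 0.9437 + j21.04 Ω = 21.06∠87.4° Ω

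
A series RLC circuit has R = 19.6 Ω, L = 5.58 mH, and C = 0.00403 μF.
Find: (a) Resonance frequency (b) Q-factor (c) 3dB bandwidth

Step 1 — Resonance: ω₀ = 1/√(LC) = 1/√(0.00558·4.03e-09) = 2.109e+05 rad/s.
Step 2 — f₀ = ω₀/(2π) = 3.356e+04 Hz.
Step 3 — Series Q: Q = ω₀L/R = 2.109e+05·0.00558/19.6 = 60.04.
Step 4 — Bandwidth: Δω = ω₀/Q = 3513 rad/s; BW = Δω/(2π) = 559 Hz.

(a) f₀ = 3.356e+04 Hz  (b) Q = 60.04  (c) BW = 559 Hz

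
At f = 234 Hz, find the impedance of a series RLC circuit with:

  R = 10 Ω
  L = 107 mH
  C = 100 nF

Step 1 — Angular frequency: ω = 2π·f = 2π·234 = 1470 rad/s.
Step 2 — Component impedances:
  R: Z = R = 10 Ω
  L: Z = jωL = j·1470·0.107 = 0 + j157.3 Ω
  C: Z = 1/(jωC) = -j/(ω·C) = 0 - j6801 Ω
Step 3 — Series combination: Z_total = R + L + C = 10 - j6644 Ω = 6644∠-89.9° Ω.

Z = 10 - j6644 Ω = 6644∠-89.9° Ω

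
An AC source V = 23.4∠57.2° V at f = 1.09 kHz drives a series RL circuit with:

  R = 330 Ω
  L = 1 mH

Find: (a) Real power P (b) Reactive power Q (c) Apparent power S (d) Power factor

Step 1 — Angular frequency: ω = 2π·f = 2π·1090 = 6849 rad/s.
Step 2 — Component impedances:
  R: Z = R = 330 Ω
  L: Z = jωL = j·6849·0.001 = 0 + j6.849 Ω
Step 3 — Series combination: Z_total = R + L = 330 + j6.849 Ω = 330.1∠1.2° Ω.
Step 4 — Source phasor: V = 23.4∠57.2° V = 12.68 + j19.67 V.
Step 5 — Current: I = V / Z = 0.03963 + j0.05878 A = 0.07089∠56.0° A.
Step 6 — Complex power: S = V·I* = 1.659 + j0.03442 VA.
Step 7 — Real power: P = Re(S) = 1.659 W.
Step 8 — Reactive power: Q = Im(S) = 0.03442 VAR.
Step 9 — Apparent power: |S| = 1.659 VA.
Step 10 — Power factor: PF = P/|S| = 0.9998 (lagging).

(a) P = 1.659 W  (b) Q = 0.03442 VAR  (c) S = 1.659 VA  (d) PF = 0.9998 (lagging)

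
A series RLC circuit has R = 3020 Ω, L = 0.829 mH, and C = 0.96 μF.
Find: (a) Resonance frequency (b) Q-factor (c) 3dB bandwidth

Step 1 — Resonance condition Im(Z)=0 gives ω₀ = 1/√(LC).
Step 2 — ω₀ = 1/√(0.000829·9.6e-07) = 3.545e+04 rad/s.
Step 3 — f₀ = ω₀/(2π) = 5642 Hz.
Step 4 — Series Q: Q = ω₀L/R = 3.545e+04·0.000829/3020 = 0.00973.
Step 5 — 3dB bandwidth: Δω = ω₀/Q = 3.643e+06 rad/s; BW = Δω/(2π) = 5.798e+05 Hz.

(a) f₀ = 5642 Hz  (b) Q = 0.00973  (c) BW = 5.798e+05 Hz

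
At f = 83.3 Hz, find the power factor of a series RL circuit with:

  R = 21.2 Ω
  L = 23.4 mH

Step 1 — Angular frequency: ω = 2π·f = 2π·83.3 = 523.4 rad/s.
Step 2 — Component impedances:
  R: Z = R = 21.2 Ω
  L: Z = jωL = j·523.4·0.0234 = 0 + j12.25 Ω
Step 3 — Series combination: Z_total = R + L = 21.2 + j12.25 Ω = 24.48∠30.0° Ω.
Step 4 — Power factor: PF = cos(φ) = Re(Z)/|Z| = 21.2/24.483 = 0.8659.
Step 5 — Type: Im(Z) = 12.25 ⇒ lagging (phase φ = 30.0°).

PF = 0.8659 (lagging, φ = 30.0°)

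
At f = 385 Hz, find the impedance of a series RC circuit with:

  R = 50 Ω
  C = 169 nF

Step 1 — Angular frequency: ω = 2π·f = 2π·385 = 2419 rad/s.
Step 2 — Component impedances:
  R: Z = R = 50 Ω
  C: Z = 1/(jωC) = -j/(ω·C) = 0 - j2446 Ω
Step 3 — Series combination: Z_total = R + C = 50 - j2446 Ω = 2447∠-88.8° Ω.

Z = 50 - j2446 Ω = 2447∠-88.8° Ω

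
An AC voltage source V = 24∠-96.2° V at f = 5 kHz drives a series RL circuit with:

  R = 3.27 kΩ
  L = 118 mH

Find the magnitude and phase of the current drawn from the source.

Step 1 — Angular frequency: ω = 2π·f = 2π·5000 = 3.142e+04 rad/s.
Step 2 — Component impedances:
  R: Z = R = 3270 Ω
  L: Z = jωL = j·3.142e+04·0.118 = 0 + j3707 Ω
Step 3 — Series combination: Z_total = R + L = 3270 + j3707 Ω = 4943∠48.6° Ω.
Step 4 — Source phasor: V = 24∠-96.2° V = -2.592 - j23.86 V.
Step 5 — Ohm's law: I = V / Z_total = (-2.592 - j23.86) / (3270 + j3707) = -0.003967 - j0.0028 A.
Step 6 — Convert to polar: |I| = 0.004855 A, ∠I = -144.8°.

I = 0.004855∠-144.8° A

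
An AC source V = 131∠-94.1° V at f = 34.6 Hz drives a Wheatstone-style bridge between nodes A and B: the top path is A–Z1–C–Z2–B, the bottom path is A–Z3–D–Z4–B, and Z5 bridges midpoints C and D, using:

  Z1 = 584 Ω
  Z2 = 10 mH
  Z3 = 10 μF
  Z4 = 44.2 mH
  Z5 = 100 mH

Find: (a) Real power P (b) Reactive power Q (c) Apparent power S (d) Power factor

Step 1 — Angular frequency: ω = 2π·f = 2π·34.6 = 217.4 rad/s.
Step 2 — Component impedances:
  Z1: Z = R = 584 Ω
  Z2: Z = jωL = j·217.4·0.01 = 0 + j2.174 Ω
  Z3: Z = 1/(jωC) = -j/(ω·C) = 0 - j460 Ω
  Z4: Z = jωL = j·217.4·0.0442 = 0 + j9.609 Ω
  Z5: Z = jωL = j·217.4·0.1 = 0 + j21.74 Ω
Step 3 — Bridge requires nodal analysis (the Z5 bridge couples midpoints C and D, so the two paths cannot be reduced to a simple series/parallel combination). Setting node B to ground and injecting 1 A at node A, the 3-node admittance system at A, C, D solves to V_A = Z_AB = 220.4 - j282.5 Ω = 358.2∠-52.0° Ω.
Step 4 — Source phasor: V = 131∠-94.1° V = -9.366 - j130.7 V.
Step 5 — Current: I = V / Z = 0.2715 - j0.245 A = 0.3657∠-42.1° A.
Step 6 — Complex power: S = V·I* = 29.47 - j37.77 VA.
Step 7 — Real power: P = Re(S) = 29.47 W.
Step 8 — Reactive power: Q = Im(S) = -37.77 VAR.
Step 9 — Apparent power: |S| = 47.9 VA.
Step 10 — Power factor: PF = P/|S| = 0.6151 (leading).

(a) P = 29.47 W  (b) Q = -37.77 VAR  (c) S = 47.9 VA  (d) PF = 0.6151 (leading)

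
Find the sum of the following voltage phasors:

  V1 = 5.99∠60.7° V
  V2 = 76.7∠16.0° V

Step 1 — Convert each phasor to rectangular form:
  V1 = 5.99·(cos(60.7°) + j·sin(60.7°)) = 2.931 + j5.224 V
  V2 = 76.7·(cos(16.0°) + j·sin(16.0°)) = 73.73 + j21.14 V
Step 2 — Sum components: V_total = 76.66 + j26.37 V.
Step 3 — Convert to polar: |V_total| = 81.07 V, ∠V_total = 19.0°.

V_total = 81.07∠19.0° V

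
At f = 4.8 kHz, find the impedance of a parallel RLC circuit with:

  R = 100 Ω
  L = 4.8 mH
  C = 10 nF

Step 1 — Angular frequency: ω = 2π·f = 2π·4800 = 3.016e+04 rad/s.
Step 2 — Component impedances:
  R: Z = R = 100 Ω
  L: Z = jωL = j·3.016e+04·0.0048 = 0 + j144.8 Ω
  C: Z = 1/(jωC) = -j/(ω·C) = 0 - j3316 Ω
Step 3 — Parallel combination: 1/Z_total = 1/R + 1/L + 1/C; Z_total = 69.62 + j45.99 Ω = 83.44∠33.4° Ω.

Z = 69.62 + j45.99 Ω = 83.44∠33.4° Ω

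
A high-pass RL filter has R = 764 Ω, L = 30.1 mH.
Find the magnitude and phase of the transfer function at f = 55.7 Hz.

Step 1 — Angular frequency: ω = 2π·55.7 = 350 rad/s.
Step 2 — Transfer function: H(jω) = jωL/(R + jωL).
Step 3 — Numerator jωL = j·10.53; denominator R + jωL = 764 + j10.53.
Step 4 — H = 0.0001901 + j0.01379.
Step 5 — Magnitude: |H| = 0.01379 (-37.2 dB); phase: φ = 89.2°.

|H| = 0.01379 (-37.2 dB), φ = 89.2°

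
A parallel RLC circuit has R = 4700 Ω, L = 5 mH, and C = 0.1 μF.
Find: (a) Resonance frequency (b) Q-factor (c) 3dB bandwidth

Step 1 — Resonance: ω₀ = 1/√(LC) = 1/√(0.005·1e-07) = 4.472e+04 rad/s.
Step 2 — f₀ = ω₀/(2π) = 7118 Hz.
Step 3 — Parallel Q: Q = R/(ω₀L) = 4700/(4.472e+04·0.005) = 21.02.
Step 4 — Bandwidth: Δω = ω₀/Q = 2128 rad/s; BW = Δω/(2π) = 338.6 Hz.

(a) f₀ = 7118 Hz  (b) Q = 21.02  (c) BW = 338.6 Hz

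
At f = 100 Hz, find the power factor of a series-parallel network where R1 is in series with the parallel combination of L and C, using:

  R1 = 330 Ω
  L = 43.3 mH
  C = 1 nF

Step 1 — Angular frequency: ω = 2π·f = 2π·100 = 628.3 rad/s.
Step 2 — Component impedances:
  R1: Z = R = 330 Ω
  L: Z = jωL = j·628.3·0.0433 = 0 + j27.21 Ω
  C: Z = 1/(jωC) = -j/(ω·C) = 0 - j1.592e+06 Ω
Step 3 — Parallel branch: L || C = 1/(1/L + 1/C) = 0 + j27.21 Ω.
Step 4 — Series with R1: Z_total = R1 + (L || C) = 330 + j27.21 Ω = 331.1∠4.7° Ω.
Step 5 — Power factor: PF = cos(φ) = Re(Z)/|Z| = 330/331.12 = 0.9966.
Step 6 — Type: Im(Z) = 27.21 ⇒ lagging (phase φ = 4.7°).

PF = 0.9966 (lagging, φ = 4.7°)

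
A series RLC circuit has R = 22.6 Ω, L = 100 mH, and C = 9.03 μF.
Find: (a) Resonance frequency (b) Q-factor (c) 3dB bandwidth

Step 1 — Resonance: ω₀ = 1/√(LC) = 1/√(0.1·9.03e-06) = 1052 rad/s.
Step 2 — f₀ = ω₀/(2π) = 167.5 Hz.
Step 3 — Series Q: Q = ω₀L/R = 1052·0.1/22.6 = 4.656.
Step 4 — Bandwidth: Δω = ω₀/Q = 226 rad/s; BW = Δω/(2π) = 35.97 Hz.

(a) f₀ = 167.5 Hz  (b) Q = 4.656  (c) BW = 35.97 Hz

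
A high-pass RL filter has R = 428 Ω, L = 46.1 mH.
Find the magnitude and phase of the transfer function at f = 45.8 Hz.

Step 1 — Angular frequency: ω = 2π·45.8 = 287.8 rad/s.
Step 2 — Transfer function: H(jω) = jωL/(R + jωL).
Step 3 — Numerator jωL = j·13.27; denominator R + jωL = 428 + j13.27.
Step 4 — H = 0.0009598 + j0.03097.
Step 5 — Magnitude: |H| = 0.03098 (-30.2 dB); phase: φ = 88.2°.

|H| = 0.03098 (-30.2 dB), φ = 88.2°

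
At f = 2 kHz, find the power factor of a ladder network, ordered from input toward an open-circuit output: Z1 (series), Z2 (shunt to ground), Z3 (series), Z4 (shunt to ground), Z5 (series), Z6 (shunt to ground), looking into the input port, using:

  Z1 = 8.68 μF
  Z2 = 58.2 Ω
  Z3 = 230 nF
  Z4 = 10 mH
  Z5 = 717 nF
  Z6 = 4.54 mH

Step 1 — Angular frequency: ω = 2π·f = 2π·2000 = 1.257e+04 rad/s.
Step 2 — Component impedances:
  Z1: Z = 1/(jωC) = -j/(ω·C) = 0 - j9.168 Ω
  Z2: Z = R = 58.2 Ω
  Z3: Z = 1/(jωC) = -j/(ω·C) = 0 - j346 Ω
  Z4: Z = jωL = j·1.257e+04·0.01 = 0 + j125.7 Ω
  Z5: Z = 1/(jωC) = -j/(ω·C) = 0 - j111 Ω
  Z6: Z = jωL = j·1.257e+04·0.00454 = 0 + j57.05 Ω
Step 3 — Ladder network (open output): work backward from the far end, alternating series and parallel combinations. Z_in = 57.2 - j16.73 Ω = 59.6∠-16.3° Ω.
Step 4 — Power factor: PF = cos(φ) = Re(Z)/|Z| = 57.201/59.597 = 0.9598.
Step 5 — Type: Im(Z) = -16.73 ⇒ leading (phase φ = -16.3°).

PF = 0.9598 (leading, φ = -16.3°)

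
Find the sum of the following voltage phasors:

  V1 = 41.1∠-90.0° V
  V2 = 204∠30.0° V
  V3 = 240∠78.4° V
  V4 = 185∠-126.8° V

Step 1 — Convert each phasor to rectangular form:
  V1 = 41.1·(cos(-90.0°) + j·sin(-90.0°)) = 0 - j41.1 V
  V2 = 204·(cos(30.0°) + j·sin(30.0°)) = 176.7 + j102 V
  V3 = 240·(cos(78.4°) + j·sin(78.4°)) = 48.26 + j235.1 V
  V4 = 185·(cos(-126.8°) + j·sin(-126.8°)) = -110.8 - j148.1 V
Step 2 — Sum components: V_total = 114.1 + j147.9 V.
Step 3 — Convert to polar: |V_total| = 186.8 V, ∠V_total = 52.3°.

V_total = 186.8∠52.3° V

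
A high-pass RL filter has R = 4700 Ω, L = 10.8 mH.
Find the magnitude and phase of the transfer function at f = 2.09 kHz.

Step 1 — Angular frequency: ω = 2π·2090 = 1.313e+04 rad/s.
Step 2 — Transfer function: H(jω) = jωL/(R + jωL).
Step 3 — Numerator jωL = j·141.8; denominator R + jωL = 4700 + j141.8.
Step 4 — H = 0.0009097 + j0.03015.
Step 5 — Magnitude: |H| = 0.03016 (-30.4 dB); phase: φ = 88.3°.

|H| = 0.03016 (-30.4 dB), φ = 88.3°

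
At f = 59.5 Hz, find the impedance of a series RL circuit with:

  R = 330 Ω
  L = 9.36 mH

Step 1 — Angular frequency: ω = 2π·f = 2π·59.5 = 373.8 rad/s.
Step 2 — Component impedances:
  R: Z = R = 330 Ω
  L: Z = jωL = j·373.8·0.00936 = 0 + j3.499 Ω
Step 3 — Series combination: Z_total = R + L = 330 + j3.499 Ω = 330∠0.6° Ω.

Z = 330 + j3.499 Ω = 330∠0.6° Ω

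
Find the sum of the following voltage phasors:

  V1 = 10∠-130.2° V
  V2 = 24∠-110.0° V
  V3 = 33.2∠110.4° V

Step 1 — Convert each phasor to rectangular form:
  V1 = 10·(cos(-130.2°) + j·sin(-130.2°)) = -6.455 - j7.638 V
  V2 = 24·(cos(-110.0°) + j·sin(-110.0°)) = -8.208 - j22.55 V
  V3 = 33.2·(cos(110.4°) + j·sin(110.4°)) = -11.57 + j31.12 V
Step 2 — Sum components: V_total = -26.24 + j0.9272 V.
Step 3 — Convert to polar: |V_total| = 26.25 V, ∠V_total = 178.0°.

V_total = 26.25∠178.0° V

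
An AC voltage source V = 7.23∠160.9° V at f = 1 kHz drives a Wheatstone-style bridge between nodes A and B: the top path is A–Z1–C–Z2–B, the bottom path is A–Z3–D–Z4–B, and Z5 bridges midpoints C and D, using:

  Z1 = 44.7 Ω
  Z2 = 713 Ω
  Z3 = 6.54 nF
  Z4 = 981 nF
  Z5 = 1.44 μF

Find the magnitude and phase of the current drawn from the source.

Step 1 — Angular frequency: ω = 2π·f = 2π·1000 = 6283 rad/s.
Step 2 — Component impedances:
  Z1: Z = R = 44.7 Ω
  Z2: Z = R = 713 Ω
  Z3: Z = 1/(jωC) = -j/(ω·C) = 0 - j2.434e+04 Ω
  Z4: Z = 1/(jωC) = -j/(ω·C) = 0 - j162.2 Ω
  Z5: Z = 1/(jωC) = -j/(ω·C) = 0 - j110.5 Ω
Step 3 — Bridge requires nodal analysis (the Z5 bridge couples midpoints C and D, so the two paths cannot be reduced to a simple series/parallel combination). Setting node B to ground and injecting 1 A at node A, the 3-node admittance system at A, C, D solves to V_A = Z_AB = 135.1 - j237.8 Ω = 273.5∠-60.4° Ω.
Step 4 — Source phasor: V = 7.23∠160.9° V = -6.832 + j2.366 V.
Step 5 — Ohm's law: I = V / Z_total = (-6.832 + j2.366) / (135.1 - j237.8) = -0.01986 - j0.01745 A.
Step 6 — Convert to polar: |I| = 0.02643 A, ∠I = -138.7°.

I = 0.02643∠-138.7° A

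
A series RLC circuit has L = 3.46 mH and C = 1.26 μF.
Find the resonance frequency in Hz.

Step 1 — Resonance condition Im(Z)=0 gives ω₀ = 1/√(LC).
Step 2 — ω₀ = 1/√(0.00346·1.26e-06) = 1.515e+04 rad/s.
Step 3 — f₀ = ω₀/(2π) = 2410 Hz.

f₀ = 2410 Hz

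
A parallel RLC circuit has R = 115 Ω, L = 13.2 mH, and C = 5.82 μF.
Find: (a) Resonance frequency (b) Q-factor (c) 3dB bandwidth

Step 1 — Resonance: ω₀ = 1/√(LC) = 1/√(0.0132·5.82e-06) = 3608 rad/s.
Step 2 — f₀ = ω₀/(2π) = 574.2 Hz.
Step 3 — Parallel Q: Q = R/(ω₀L) = 115/(3608·0.0132) = 2.415.
Step 4 — Bandwidth: Δω = ω₀/Q = 1494 rad/s; BW = Δω/(2π) = 237.8 Hz.

(a) f₀ = 574.2 Hz  (b) Q = 2.415  (c) BW = 237.8 Hz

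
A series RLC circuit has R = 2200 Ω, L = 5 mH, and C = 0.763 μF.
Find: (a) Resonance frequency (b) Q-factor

Step 1 — Resonance condition Im(Z)=0 gives ω₀ = 1/√(LC).
Step 2 — ω₀ = 1/√(0.005·7.63e-07) = 1.619e+04 rad/s.
Step 3 — f₀ = ω₀/(2π) = 2577 Hz.
Step 4 — Series Q: Q = ω₀L/R = 1.619e+04·0.005/2200 = 0.0368.

(a) f₀ = 2577 Hz  (b) Q = 0.0368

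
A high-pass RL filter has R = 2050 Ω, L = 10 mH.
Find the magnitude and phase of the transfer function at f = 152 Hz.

Step 1 — Angular frequency: ω = 2π·152 = 955 rad/s.
Step 2 — Transfer function: H(jω) = jωL/(R + jωL).
Step 3 — Numerator jωL = j·9.55; denominator R + jωL = 2050 + j9.55.
Step 4 — H = 2.17e-05 + j0.004659.
Step 5 — Magnitude: |H| = 0.004659 (-46.6 dB); phase: φ = 89.7°.

|H| = 0.004659 (-46.6 dB), φ = 89.7°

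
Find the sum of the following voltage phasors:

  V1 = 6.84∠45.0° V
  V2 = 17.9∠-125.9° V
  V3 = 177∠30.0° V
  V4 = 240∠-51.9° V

Step 1 — Convert each phasor to rectangular form:
  V1 = 6.84·(cos(45.0°) + j·sin(45.0°)) = 4.837 + j4.837 V
  V2 = 17.9·(cos(-125.9°) + j·sin(-125.9°)) = -10.5 - j14.5 V
  V3 = 177·(cos(30.0°) + j·sin(30.0°)) = 153.3 + j88.5 V
  V4 = 240·(cos(-51.9°) + j·sin(-51.9°)) = 148.1 - j188.9 V
Step 2 — Sum components: V_total = 295.7 - j110 V.
Step 3 — Convert to polar: |V_total| = 315.5 V, ∠V_total = -20.4°.

V_total = 315.5∠-20.4° V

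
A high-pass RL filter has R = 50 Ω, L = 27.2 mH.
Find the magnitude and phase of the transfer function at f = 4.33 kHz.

Step 1 — Angular frequency: ω = 2π·4330 = 2.721e+04 rad/s.
Step 2 — Transfer function: H(jω) = jωL/(R + jωL).
Step 3 — Numerator jωL = j·740; denominator R + jωL = 50 + j740.
Step 4 — H = 0.9955 + j0.06726.
Step 5 — Magnitude: |H| = 0.9977 (-0.0 dB); phase: φ = 3.9°.

|H| = 0.9977 (-0.0 dB), φ = 3.9°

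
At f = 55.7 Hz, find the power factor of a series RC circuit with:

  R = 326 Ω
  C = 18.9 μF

Step 1 — Angular frequency: ω = 2π·f = 2π·55.7 = 350 rad/s.
Step 2 — Component impedances:
  R: Z = R = 326 Ω
  C: Z = 1/(jωC) = -j/(ω·C) = 0 - j151.2 Ω
Step 3 — Series combination: Z_total = R + C = 326 - j151.2 Ω = 359.3∠-24.9° Ω.
Step 4 — Power factor: PF = cos(φ) = Re(Z)/|Z| = 326/359.35 = 0.9072.
Step 5 — Type: Im(Z) = -151.2 ⇒ leading (phase φ = -24.9°).

PF = 0.9072 (leading, φ = -24.9°)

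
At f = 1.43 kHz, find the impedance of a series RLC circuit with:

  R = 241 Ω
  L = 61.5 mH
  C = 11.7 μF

Step 1 — Angular frequency: ω = 2π·f = 2π·1430 = 8985 rad/s.
Step 2 — Component impedances:
  R: Z = R = 241 Ω
  L: Z = jωL = j·8985·0.0615 = 0 + j552.6 Ω
  C: Z = 1/(jωC) = -j/(ω·C) = 0 - j9.513 Ω
Step 3 — Series combination: Z_total = R + L + C = 241 + j543.1 Ω = 594.1∠66.1° Ω.

Z = 241 + j543.1 Ω = 594.1∠66.1° Ω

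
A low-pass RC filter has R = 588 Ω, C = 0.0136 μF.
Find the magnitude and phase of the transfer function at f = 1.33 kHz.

Step 1 — Angular frequency: ω = 2π·1330 = 8357 rad/s.
Step 2 — Transfer function: H(jω) = 1/(1 + jωRC).
Step 3 — Denominator: 1 + jωRC = 1 + j·8357·588·1.36e-08 = 1 + j0.06683.
Step 4 — H = 0.9956 - j0.06653.
Step 5 — Magnitude: |H| = 0.9978 (-0.0 dB); phase: φ = -3.8°.

|H| = 0.9978 (-0.0 dB), φ = -3.8°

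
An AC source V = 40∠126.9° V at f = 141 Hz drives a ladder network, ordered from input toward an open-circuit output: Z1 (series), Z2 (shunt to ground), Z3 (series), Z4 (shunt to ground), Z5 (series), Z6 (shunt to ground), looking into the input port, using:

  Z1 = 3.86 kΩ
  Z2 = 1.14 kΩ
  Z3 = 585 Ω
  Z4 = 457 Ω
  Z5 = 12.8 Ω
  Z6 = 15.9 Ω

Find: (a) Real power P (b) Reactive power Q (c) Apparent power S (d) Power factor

Step 1 — Angular frequency: ω = 2π·f = 2π·141 = 885.9 rad/s.
Step 2 — Component impedances:
  Z1: Z = R = 3860 Ω
  Z2: Z = R = 1140 Ω
  Z3: Z = R = 585 Ω
  Z4: Z = R = 457 Ω
  Z5: Z = R = 12.8 Ω
  Z6: Z = R = 15.9 Ω
Step 3 — Ladder network (open output): work backward from the far end, alternating series and parallel combinations. Z_in = 4258 Ω = 4258∠0.0° Ω.
Step 4 — Source phasor: V = 40∠126.9° V = -24.02 + j31.99 V.
Step 5 — Current: I = V / Z = -0.00564 + j0.007512 A = 0.009394∠126.9° A.
Step 6 — Complex power: S = V·I* = 0.3757 VA.
Step 7 — Real power: P = Re(S) = 0.3757 W.
Step 8 — Reactive power: Q = Im(S) = 0 VAR.
Step 9 — Apparent power: |S| = 0.3757 VA.
Step 10 — Power factor: PF = P/|S| = 1 (unity).

(a) P = 0.3757 W  (b) Q = 0 VAR  (c) S = 0.3757 VA  (d) PF = 1 (unity)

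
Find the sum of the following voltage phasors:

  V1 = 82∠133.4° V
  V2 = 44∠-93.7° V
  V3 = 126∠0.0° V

Step 1 — Convert each phasor to rectangular form:
  V1 = 82·(cos(133.4°) + j·sin(133.4°)) = -56.34 + j59.58 V
  V2 = 44·(cos(-93.7°) + j·sin(-93.7°)) = -2.839 - j43.91 V
  V3 = 126·(cos(0.0°) + j·sin(0.0°)) = 126 V
Step 2 — Sum components: V_total = 66.82 + j15.67 V.
Step 3 — Convert to polar: |V_total| = 68.63 V, ∠V_total = 13.2°.

V_total = 68.63∠13.2° V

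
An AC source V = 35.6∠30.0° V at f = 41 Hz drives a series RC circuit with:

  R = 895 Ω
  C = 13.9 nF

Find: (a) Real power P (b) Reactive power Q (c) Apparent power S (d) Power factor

Step 1 — Angular frequency: ω = 2π·f = 2π·41 = 257.6 rad/s.
Step 2 — Component impedances:
  R: Z = R = 895 Ω
  C: Z = 1/(jωC) = -j/(ω·C) = 0 - j2.793e+05 Ω
Step 3 — Series combination: Z_total = R + C = 895 - j2.793e+05 Ω = 2.793e+05∠-89.8° Ω.
Step 4 — Source phasor: V = 35.6∠30.0° V = 30.83 + j17.8 V.
Step 5 — Current: I = V / Z = -6.338e-05 + j0.0001106 A = 0.0001275∠119.8° A.
Step 6 — Complex power: S = V·I* = 1.454e-05 - j0.004538 VA.
Step 7 — Real power: P = Re(S) = 1.454e-05 W.
Step 8 — Reactive power: Q = Im(S) = -0.004538 VAR.
Step 9 — Apparent power: |S| = 0.004538 VA.
Step 10 — Power factor: PF = P/|S| = 0.003205 (leading).

(a) P = 1.454e-05 W  (b) Q = -0.004538 VAR  (c) S = 0.004538 VA  (d) PF = 0.003205 (leading)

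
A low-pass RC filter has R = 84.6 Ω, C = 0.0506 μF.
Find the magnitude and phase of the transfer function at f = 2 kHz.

Step 1 — Angular frequency: ω = 2π·2000 = 1.257e+04 rad/s.
Step 2 — Transfer function: H(jω) = 1/(1 + jωRC).
Step 3 — Denominator: 1 + jωRC = 1 + j·1.257e+04·84.6·5.06e-08 = 1 + j0.05379.
Step 4 — H = 0.9971 - j0.05364.
Step 5 — Magnitude: |H| = 0.9986 (-0.0 dB); phase: φ = -3.1°.

|H| = 0.9986 (-0.0 dB), φ = -3.1°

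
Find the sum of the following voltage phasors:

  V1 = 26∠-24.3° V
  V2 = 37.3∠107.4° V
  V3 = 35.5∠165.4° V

Step 1 — Convert each phasor to rectangular form:
  V1 = 26·(cos(-24.3°) + j·sin(-24.3°)) = 23.7 - j10.7 V
  V2 = 37.3·(cos(107.4°) + j·sin(107.4°)) = -11.15 + j35.59 V
  V3 = 35.5·(cos(165.4°) + j·sin(165.4°)) = -34.35 + j8.948 V
Step 2 — Sum components: V_total = -21.81 + j33.84 V.
Step 3 — Convert to polar: |V_total| = 40.26 V, ∠V_total = 122.8°.

V_total = 40.26∠122.8° V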